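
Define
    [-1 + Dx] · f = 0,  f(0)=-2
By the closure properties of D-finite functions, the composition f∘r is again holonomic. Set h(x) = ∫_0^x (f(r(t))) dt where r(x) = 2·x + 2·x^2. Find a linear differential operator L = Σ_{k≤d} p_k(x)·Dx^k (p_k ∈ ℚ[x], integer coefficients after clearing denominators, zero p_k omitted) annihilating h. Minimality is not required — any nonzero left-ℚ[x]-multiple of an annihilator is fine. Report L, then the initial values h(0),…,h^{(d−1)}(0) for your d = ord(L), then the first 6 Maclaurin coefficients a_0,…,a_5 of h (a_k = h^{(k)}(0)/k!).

f: a_k = -2, -2, -1, -1/3, -1/12, -1/60, …
f∘r: x↦r, Dx↦Dx/r' in L_f ⇒ L₀.
∫: right-multiply L₀ by Dx.
L = (-2 - 4·x)·Dx + Dx^2  (order 2).
h: a_k = 0, -2, -2, -8/3, -8/3, -8/3, …
ICs: h(0) = 0, h′(0) = -2.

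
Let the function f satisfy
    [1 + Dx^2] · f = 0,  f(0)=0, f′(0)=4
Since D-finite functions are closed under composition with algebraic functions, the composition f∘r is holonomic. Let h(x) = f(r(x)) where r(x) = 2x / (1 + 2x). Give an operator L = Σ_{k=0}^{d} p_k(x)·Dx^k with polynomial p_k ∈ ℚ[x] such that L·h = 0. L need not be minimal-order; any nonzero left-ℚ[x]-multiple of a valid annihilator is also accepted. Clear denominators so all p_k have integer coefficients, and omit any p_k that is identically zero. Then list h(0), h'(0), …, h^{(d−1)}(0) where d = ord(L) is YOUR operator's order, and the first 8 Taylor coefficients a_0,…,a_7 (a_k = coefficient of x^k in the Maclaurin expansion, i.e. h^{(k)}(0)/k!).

L = 4 + (4 + 24·x + 48·x^2 + 32·x^3)·Dx + (1 + 8·x + 24·x^2 + 32·x^3 + 16·x^4)·Dx^2  (order 2).
h: a_k = 0, 8, -16, 80/3, -32, 16/15, 160, -221792/315, …
ICs: h(0) = 0, h′(0) = 8.

f: a_k = 0, 4, 0, -2/3, 0, 1/30, 0, -1/1260, …
Substitute x→r, Dx→(1/r')Dx; clear ⇒ L₀.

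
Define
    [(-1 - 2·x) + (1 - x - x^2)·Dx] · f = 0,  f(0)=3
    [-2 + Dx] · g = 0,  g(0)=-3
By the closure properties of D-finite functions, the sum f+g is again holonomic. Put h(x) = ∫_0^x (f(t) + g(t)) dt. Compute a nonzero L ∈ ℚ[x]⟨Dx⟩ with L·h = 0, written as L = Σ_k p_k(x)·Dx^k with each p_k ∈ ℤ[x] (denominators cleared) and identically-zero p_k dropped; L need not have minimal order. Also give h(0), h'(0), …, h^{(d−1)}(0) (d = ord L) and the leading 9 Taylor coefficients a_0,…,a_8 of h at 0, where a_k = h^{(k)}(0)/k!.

f: a_k = 3, 3, 6, 9, 15, 24, 39, 63, 102, …
g: a_k = -3, -6, -6, -4, -2, -4/5, -4/15, -8/105, -2/105, …
f+g: L₀ = lclm(L_f,L_g), ord ≤ 1+1.
h=∫h₀ ⇒ L = L₀·Dx.
L = (-4 - 8·x - 24·x^2 - 8·x^3)·Dx + (14·x + 10·x^2 - 8·x^3 - 4·x^4)·Dx^2 + (1 - 5·x + x^2 + 6·x^3 + 2·x^4)·Dx^3  (order 3).
h: a_k = 0, 0, -3/2, 0, 5/4, 13/5, 58/15, 83/15, 6607/840, …
ICs: h(0) = 0, h′(0) = 0, h′′(0) = -3.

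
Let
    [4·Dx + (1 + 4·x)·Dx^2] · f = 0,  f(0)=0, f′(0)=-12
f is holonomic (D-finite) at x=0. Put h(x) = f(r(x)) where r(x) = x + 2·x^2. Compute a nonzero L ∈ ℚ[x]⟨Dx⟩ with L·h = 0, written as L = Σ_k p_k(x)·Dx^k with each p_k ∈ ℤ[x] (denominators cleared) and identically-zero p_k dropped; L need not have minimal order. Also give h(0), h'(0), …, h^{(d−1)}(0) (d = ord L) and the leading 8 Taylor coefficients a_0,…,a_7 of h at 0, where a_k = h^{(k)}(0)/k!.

L = (16·x + 32·x^2)·Dx + (1 + 8·x + 24·x^2 + 32·x^3)·Dx^2  (order 2).
h: a_k = 0, -12, 0, 32, -96, 768/5, 0, -6144/7, …
ICs: h(0) = 0, h′(0) = -12.

f: a_k = 0, -12, 24, -64, 192, -3072/5, 2048, -49152/7, …
h₀=f(r): pull back L_f along r ⇒ L₀.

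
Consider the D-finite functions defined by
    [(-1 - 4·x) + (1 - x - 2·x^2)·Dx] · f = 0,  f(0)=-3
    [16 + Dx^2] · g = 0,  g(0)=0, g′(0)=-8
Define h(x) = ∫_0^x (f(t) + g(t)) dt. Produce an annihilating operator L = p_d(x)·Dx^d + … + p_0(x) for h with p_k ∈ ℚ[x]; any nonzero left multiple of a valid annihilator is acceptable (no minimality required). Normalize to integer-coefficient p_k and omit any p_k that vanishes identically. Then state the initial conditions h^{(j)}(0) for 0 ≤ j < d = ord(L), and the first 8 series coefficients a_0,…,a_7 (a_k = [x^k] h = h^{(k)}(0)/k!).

L = (368 + 1408·x - 256·x^2 + 512·x^3 + 2560·x^4 + 2048·x^5)·Dx + (-176 + 336·x + 384·x^2 - 1024·x^3 - 384·x^4 + 1536·x^5 + 1024·x^6)·Dx^2 + (23 + 88·x - 16·x^2 + 32·x^3 + 160·x^4 + 128·x^5)·Dx^3 + (-11 + 21·x + 24·x^2 - 64·x^3 - 24·x^4 + 96·x^5 + 64·x^6)·Dx^4  (order 4).
h: a_k = 0, -3, -11/2, -3, 19/12, -33/5, -1201/90, -129/7, …
ICs: h(0) = 0, h′(0) = -3, h′′(0) = -11, h′′′(0) = -18.

f: a_k = -3, -3, -9, -15, -33, -63, -129, -255, …
g: a_k = 0, -8, 0, 64/3, 0, -256/15, 0, 2048/315, …
h₀=f+g: left-lcm gives L₀, ord ≤ 3.
h=∫₀ˣh₀: take L = L₀·Dx.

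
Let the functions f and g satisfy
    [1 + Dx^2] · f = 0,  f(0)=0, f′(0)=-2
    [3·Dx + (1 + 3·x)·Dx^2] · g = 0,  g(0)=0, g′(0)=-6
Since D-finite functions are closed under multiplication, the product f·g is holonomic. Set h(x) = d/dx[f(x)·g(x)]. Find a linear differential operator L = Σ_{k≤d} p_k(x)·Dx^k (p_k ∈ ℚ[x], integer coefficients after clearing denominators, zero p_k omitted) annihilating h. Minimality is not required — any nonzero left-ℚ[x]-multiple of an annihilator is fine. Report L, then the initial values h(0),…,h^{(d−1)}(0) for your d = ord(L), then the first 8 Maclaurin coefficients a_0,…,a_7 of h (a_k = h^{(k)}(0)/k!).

f: a_k = 0, -2, 0, 1/3, 0, -1/60, 0, 1/2520, …
g: a_k = 0, -6, 9, -18, 81/2, -486/5, 243, -4374/7, …
L₀ := L_f ⊗_s L_g (sym. prod.), ord ≤ 4.
h=h₀': d/dx-closure on L₀ ⇒ L.
L = (-8897 - 1764·x - 7722·x^2 - 14364·x^3 - 7533·x^4 + 5832·x^5 + 2916·x^6) + (-3432 - 13248·x - 12420·x^2 - 8100·x^3 + 9720·x^4 + 5832·x^5)·Dx + (-9100 - 3204·x - 11070·x^2 - 17064·x^3 - 6318·x^4 + 11664·x^5 + 5832·x^6)·Dx^2 + (-3432 - 13248·x - 12420·x^2 - 8100·x^3 + 9720·x^4 + 5832·x^5)·Dx^3 + (-203 - 1440·x - 3348·x^2 - 2700·x^3 + 1215·x^4 + 5832·x^5 + 2916·x^6)·Dx^4  (order 4).
h: a_k = 0, 24, -54, 136, -390, 1131, -66171/20, 1022794/105, …
ICs: h(0) = 0, h′(0) = 24, h′′(0) = -108, h′′′(0) = 816.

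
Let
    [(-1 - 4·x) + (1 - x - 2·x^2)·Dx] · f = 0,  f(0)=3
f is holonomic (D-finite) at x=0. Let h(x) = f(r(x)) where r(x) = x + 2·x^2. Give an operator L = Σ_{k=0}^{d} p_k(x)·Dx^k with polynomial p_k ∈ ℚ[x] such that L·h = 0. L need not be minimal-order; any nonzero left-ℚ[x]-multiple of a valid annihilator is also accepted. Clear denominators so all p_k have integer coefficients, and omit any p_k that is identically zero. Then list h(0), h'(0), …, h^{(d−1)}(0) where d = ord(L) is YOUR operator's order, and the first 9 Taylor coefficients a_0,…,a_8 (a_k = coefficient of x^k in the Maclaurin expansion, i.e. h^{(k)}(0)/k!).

L = (1 + 8·x + 24·x^2 + 32·x^3) + (-1 + x + 4·x^2 + 8·x^3 + 8·x^4)·Dx  (order 1).
h: a_k = 3, 3, 15, 51, 159, 507, 1671, 5379, 17391, …
ICs: h(0) = 3.

f: a_k = 3, 3, 9, 15, 33, 63, 129, 255, 513, …
f∘r: x↦r, Dx↦Dx/r' in L_f ⇒ L₀.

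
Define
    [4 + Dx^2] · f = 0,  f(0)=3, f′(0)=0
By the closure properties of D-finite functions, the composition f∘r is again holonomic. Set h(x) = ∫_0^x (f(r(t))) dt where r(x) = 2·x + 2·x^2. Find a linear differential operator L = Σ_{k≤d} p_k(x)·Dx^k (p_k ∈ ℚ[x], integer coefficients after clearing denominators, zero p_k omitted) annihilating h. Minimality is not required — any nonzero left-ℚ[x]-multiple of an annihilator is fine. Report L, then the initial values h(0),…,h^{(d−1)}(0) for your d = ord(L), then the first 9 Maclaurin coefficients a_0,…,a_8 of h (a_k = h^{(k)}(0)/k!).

f: a_k = 3, 0, -6, 0, 2, 0, -4/15, 0, 2/105, …
Substitute x→r, Dx→(1/r')Dx; clear ⇒ L₀.
h=∫₀ˣh₀: take L = L₀·Dx.
L = (16 + 96·x + 192·x^2 + 128·x^3)·Dx - 2·Dx^2 + (1 + 2·x)·Dx^3  (order 3).
h: a_k = 0, 3, 0, -8, -12, 8/5, 64/3, 2624/105, 16/5, …
ICs: h(0) = 0, h′(0) = 3, h′′(0) = 0.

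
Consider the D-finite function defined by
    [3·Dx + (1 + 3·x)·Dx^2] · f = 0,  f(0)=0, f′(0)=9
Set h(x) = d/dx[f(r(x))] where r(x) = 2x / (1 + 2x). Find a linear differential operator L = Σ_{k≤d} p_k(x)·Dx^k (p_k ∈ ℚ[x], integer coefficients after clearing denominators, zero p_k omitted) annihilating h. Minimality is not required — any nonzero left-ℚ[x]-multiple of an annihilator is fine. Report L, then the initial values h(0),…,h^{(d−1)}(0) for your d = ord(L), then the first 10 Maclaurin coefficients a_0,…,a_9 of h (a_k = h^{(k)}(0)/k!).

L = (10 + 32·x) + (1 + 10·x + 16·x^2)·Dx  (order 1).
h: a_k = 18, -180, 1512, -12240, 98208, -786240, 6291072, -50330880, 402651648, -3221222400, …
ICs: h(0) = 18.

f: a_k = 0, 9, -27/2, 27, -243/4, 729/5, -729/2, 6561/7, -19683/8, 6561, …
h₀=f(r): pull back L_f along r ⇒ L₀.
Derive L from L₀ (diff closure).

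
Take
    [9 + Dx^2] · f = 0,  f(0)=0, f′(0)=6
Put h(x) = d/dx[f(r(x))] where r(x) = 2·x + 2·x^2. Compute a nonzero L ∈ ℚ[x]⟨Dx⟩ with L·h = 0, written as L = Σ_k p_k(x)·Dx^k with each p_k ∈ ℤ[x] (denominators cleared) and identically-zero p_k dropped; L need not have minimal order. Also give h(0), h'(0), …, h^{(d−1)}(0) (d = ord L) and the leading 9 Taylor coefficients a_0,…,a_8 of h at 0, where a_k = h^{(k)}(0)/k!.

f: a_k = 0, 6, 0, -9, 0, 81/20, 0, -243/280, 0, …
Change of var in L_f (x↦r) gives L₀.
Differentiate: ansatz ord ≤ ord L₀ ⇒ L.
L = (48 + 288·x + 864·x^2 + 1152·x^3 + 576·x^4) + (-6 - 12·x)·Dx + (1 + 4·x + 4·x^2)·Dx^2  (order 2).
h: a_k = 12, 24, -216, -864, -432, 3456, 41472/5, 20736/5, -513216/35, …
ICs: h(0) = 12, h′(0) = 24.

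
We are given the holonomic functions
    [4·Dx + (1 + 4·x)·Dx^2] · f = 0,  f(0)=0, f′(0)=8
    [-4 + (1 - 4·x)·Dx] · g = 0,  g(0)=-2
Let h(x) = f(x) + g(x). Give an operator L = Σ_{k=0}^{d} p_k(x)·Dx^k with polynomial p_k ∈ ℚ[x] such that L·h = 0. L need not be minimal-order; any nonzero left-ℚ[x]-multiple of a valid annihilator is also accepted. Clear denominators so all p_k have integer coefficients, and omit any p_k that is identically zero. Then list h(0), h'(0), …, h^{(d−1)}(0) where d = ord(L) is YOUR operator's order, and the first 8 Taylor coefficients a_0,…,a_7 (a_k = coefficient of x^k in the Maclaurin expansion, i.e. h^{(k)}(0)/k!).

f: a_k = 0, 8, -16, 128/3, -128, 2048/5, -4096/3, 32768/7, …
g: a_k = -2, -8, -32, -128, -512, -2048, -8192, -32768, …
f+g: L₀ = lclm(L_f,L_g), ord ≤ 2+1.
L = (-160 - 128·x)·Dx + (-16 - 256·x - 256·x^2)·Dx^2 + (3 + 4·x - 48·x^2 - 64·x^3)·Dx^3  (order 3).
h: a_k = -2, 0, -48, -256/3, -640, -8192/5, -28672/3, -196608/7, …
ICs: h(0) = -2, h′(0) = 0, h′′(0) = -96.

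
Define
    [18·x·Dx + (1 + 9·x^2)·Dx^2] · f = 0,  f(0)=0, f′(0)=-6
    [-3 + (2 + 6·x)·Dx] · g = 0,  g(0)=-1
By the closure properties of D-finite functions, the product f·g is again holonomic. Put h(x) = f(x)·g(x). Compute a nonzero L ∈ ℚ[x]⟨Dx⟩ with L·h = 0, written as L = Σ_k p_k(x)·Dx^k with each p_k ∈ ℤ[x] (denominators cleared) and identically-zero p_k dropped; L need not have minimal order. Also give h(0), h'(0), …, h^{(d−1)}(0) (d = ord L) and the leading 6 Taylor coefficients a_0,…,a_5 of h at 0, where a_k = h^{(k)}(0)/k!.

L = (27 - 108·x - 81·x^2) + (-12 + 36·x + 324·x^2 + 324·x^3)·Dx + (4 + 24·x + 72·x^2 + 216·x^3 + 324·x^4)·Dx^2  (order 2).
h: a_k = 0, 6, 9, -99/4, -135/8, 31509/320, …
ICs: h(0) = 0, h′(0) = 6.

f: a_k = 0, -6, 0, 18, 0, -486/5, …
g: a_k = -1, -3/2, 9/8, -27/16, 405/128, -1701/256, …
h₀=f·g: eliminate ⇒ L₀, order ≤ 2·1.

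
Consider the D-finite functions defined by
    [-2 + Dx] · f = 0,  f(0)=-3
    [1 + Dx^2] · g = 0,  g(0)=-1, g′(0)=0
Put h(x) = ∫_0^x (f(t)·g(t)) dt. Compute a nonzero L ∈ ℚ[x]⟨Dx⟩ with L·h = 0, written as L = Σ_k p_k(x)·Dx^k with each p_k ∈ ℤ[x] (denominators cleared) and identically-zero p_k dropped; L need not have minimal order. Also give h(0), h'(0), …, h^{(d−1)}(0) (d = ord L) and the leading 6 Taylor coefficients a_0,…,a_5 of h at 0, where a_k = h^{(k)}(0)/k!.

L = 5·Dx - 4·Dx^2 + Dx^3  (order 3).
h: a_k = 0, 3, 3, 3/2, 1/4, -7/40, …
ICs: h(0) = 0, h′(0) = 3, h′′(0) = 6.

f: a_k = -3, -6, -6, -4, -2, -4/5, …
g: a_k = -1, 0, 1/2, 0, -1/24, 0, …
L₀ := L_f ⊗_s L_g (sym. prod.), ord ≤ 2.
Integrate: L := L₀·Dx.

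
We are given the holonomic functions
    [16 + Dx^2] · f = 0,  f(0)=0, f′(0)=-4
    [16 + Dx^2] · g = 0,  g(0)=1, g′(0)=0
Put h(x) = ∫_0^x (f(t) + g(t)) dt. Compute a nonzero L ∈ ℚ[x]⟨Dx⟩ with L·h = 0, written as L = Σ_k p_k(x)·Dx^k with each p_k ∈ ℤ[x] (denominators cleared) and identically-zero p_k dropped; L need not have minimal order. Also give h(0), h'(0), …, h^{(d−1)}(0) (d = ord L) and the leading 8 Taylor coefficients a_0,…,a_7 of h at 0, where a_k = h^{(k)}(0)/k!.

f: a_k = 0, -4, 0, 32/3, 0, -128/15, 0, 1024/315, …
g: a_k = 1, 0, -8, 0, 32/3, 0, -256/45, 0, …
h₀=f+g: left-lcm gives L₀, ord ≤ 4.
h=∫₀ˣh₀: take L = L₀·Dx.
L = 16·Dx + Dx^3  (order 3).
h: a_k = 0, 1, -2, -8/3, 8/3, 32/15, -64/45, -256/315, …
ICs: h(0) = 0, h′(0) = 1, h′′(0) = -4.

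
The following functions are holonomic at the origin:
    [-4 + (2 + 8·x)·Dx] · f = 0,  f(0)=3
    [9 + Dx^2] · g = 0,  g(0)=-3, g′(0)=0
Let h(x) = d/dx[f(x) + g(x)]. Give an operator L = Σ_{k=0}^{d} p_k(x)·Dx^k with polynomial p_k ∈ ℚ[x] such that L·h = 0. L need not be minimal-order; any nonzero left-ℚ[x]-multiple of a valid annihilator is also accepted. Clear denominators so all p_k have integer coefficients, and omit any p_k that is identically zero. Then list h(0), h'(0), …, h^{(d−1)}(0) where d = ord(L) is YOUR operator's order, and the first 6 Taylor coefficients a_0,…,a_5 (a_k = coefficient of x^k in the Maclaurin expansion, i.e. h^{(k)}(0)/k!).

f: a_k = 3, 6, -6, 12, -30, 84, …
g: a_k = -3, 0, 27/2, 0, -81/8, 0, …
f+g: L₀ = lclm(L_f,L_g), ord ≤ 1+2.
Derive L from L₀ (diff closure).
L = (-414 - 432·x - 864·x^2) + (-63 - 468·x - 1296·x^2 - 1728·x^3)·Dx + (-46 - 48·x - 96·x^2)·Dx^2 + (-7 - 52·x - 144·x^2 - 192·x^3)·Dx^3  (order 3).
h: a_k = 6, 15, 36, -321/2, 420, -59751/40, …
ICs: h(0) = 6, h′(0) = 15, h′′(0) = 72.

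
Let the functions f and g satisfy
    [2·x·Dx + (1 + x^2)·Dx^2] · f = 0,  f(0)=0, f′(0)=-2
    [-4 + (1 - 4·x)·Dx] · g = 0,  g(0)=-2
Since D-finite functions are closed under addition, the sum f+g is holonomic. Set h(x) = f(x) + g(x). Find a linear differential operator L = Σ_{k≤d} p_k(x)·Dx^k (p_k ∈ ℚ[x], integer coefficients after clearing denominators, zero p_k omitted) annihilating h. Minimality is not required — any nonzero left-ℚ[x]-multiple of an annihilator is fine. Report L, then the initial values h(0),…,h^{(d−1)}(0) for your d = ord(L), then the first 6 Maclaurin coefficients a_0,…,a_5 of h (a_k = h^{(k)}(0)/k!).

L = (8 - 128·x - 24·x^2)·Dx + (-49 + 8·x - 109·x^2 - 24·x^3)·Dx^2 + (4 - 15·x - 15·x^3 - 4·x^4)·Dx^3  (order 3).
h: a_k = -2, -10, -32, -382/3, -512, -10242/5, …
ICs: h(0) = -2, h′(0) = -10, h′′(0) = -64.

f: a_k = 0, -2, 0, 2/3, 0, -2/5, …
g: a_k = -2, -8, -32, -128, -512, -2048, …
h₀=f+g: left-lcm gives L₀, ord ≤ 3.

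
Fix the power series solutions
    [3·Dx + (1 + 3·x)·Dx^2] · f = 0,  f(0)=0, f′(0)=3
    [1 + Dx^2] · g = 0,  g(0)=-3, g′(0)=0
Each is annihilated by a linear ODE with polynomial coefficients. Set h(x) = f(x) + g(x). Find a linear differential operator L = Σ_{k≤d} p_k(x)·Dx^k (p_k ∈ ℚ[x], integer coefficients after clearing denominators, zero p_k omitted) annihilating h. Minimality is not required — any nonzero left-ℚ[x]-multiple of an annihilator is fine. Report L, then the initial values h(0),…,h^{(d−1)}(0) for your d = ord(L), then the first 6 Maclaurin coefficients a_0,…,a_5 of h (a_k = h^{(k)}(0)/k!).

f: a_k = 0, 3, -9/2, 9, -81/4, 243/5, …
g: a_k = -3, 0, 3/2, 0, -1/8, 0, …
Weyl lclm of L_f,L_g ⇒ L₀ (ord ≤ 4).
L = (165 + 18·x + 27·x^2)·Dx + (19 + 63·x + 27·x^2 + 27·x^3)·Dx^2 + (165 + 18·x + 27·x^2)·Dx^3 + (19 + 63·x + 27·x^2 + 27·x^3)·Dx^4  (order 4).
h: a_k = -3, 3, -3, 9, -163/8, 243/5, …
ICs: h(0) = -3, h′(0) = 3, h′′(0) = -6, h′′′(0) = 54.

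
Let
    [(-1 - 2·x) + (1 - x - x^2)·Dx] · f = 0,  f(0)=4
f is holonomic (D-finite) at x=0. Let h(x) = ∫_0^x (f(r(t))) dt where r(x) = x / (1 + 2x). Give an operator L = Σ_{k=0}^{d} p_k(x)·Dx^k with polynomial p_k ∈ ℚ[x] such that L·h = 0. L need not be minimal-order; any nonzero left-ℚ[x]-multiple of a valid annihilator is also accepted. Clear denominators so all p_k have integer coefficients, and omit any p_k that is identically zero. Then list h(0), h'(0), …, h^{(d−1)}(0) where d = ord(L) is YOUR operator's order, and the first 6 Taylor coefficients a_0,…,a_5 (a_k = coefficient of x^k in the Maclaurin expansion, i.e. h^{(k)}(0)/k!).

f: a_k = 4, 4, 8, 12, 20, 32, …
Substitute x→r, Dx→(1/r')Dx; clear ⇒ L₀.
∫: right-multiply L₀ by Dx.
L = (-1 - 4·x)·Dx + (1 + 5·x + 7·x^2 + 2·x^3)·Dx^2  (order 2).
h: a_k = 0, 4, 2, 0, -1, 12/5, …
ICs: h(0) = 0, h′(0) = 4.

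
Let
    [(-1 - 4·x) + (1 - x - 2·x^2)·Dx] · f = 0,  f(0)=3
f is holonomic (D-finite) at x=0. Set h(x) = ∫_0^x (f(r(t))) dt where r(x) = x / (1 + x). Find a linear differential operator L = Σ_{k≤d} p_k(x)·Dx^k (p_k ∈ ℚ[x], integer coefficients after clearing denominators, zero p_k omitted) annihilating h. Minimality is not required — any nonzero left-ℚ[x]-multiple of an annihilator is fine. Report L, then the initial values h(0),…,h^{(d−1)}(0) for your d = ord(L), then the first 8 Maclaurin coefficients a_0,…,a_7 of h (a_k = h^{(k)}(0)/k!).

f: a_k = 3, 3, 9, 15, 33, 63, 129, 255, …
f∘r: x↦r, Dx↦Dx/r' in L_f ⇒ L₀.
∫: right-multiply L₀ by Dx.
L = (1 + 5·x)·Dx + (-1 - 2·x + x^2 + 2·x^3)·Dx^2  (order 2).
h: a_k = 0, 3, 3/2, 2, 0, 12/5, -2, 36/7, …
ICs: h(0) = 0, h′(0) = 3.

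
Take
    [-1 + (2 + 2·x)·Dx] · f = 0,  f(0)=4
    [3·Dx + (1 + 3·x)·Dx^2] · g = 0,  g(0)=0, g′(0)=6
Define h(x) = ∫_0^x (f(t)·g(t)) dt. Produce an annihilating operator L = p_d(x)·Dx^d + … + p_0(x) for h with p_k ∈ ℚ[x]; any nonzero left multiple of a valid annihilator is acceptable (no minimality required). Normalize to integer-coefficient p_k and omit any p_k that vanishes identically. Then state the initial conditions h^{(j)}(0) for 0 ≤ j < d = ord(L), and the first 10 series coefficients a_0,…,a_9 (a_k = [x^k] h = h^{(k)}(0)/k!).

f: a_k = 4, 2, -1/2, 1/4, -5/32, 7/64, -21/256, 33/512, -429/8192, 715/16384, …
g: a_k = 0, 6, -9, 18, -81/2, 486/5, -243, 4374/7, -6561/4, 4374, …
f·g: L₀ = L_f ⊗_s L_g, ord ≤ 1·2.
Integrate: L := L₀·Dx.
L = (-3 + 3·x)·Dx + (8 + 8·x)·Dx^2 + (4 + 20·x + 28·x^2 + 12·x^3)·Dx^3  (order 3).
h: a_k = 0, 0, 12, -8, 51/4, -24, 7883/160, -60063/560, 8737857/35840, -1283287/2240, …
ICs: h(0) = 0, h′(0) = 0, h′′(0) = 24.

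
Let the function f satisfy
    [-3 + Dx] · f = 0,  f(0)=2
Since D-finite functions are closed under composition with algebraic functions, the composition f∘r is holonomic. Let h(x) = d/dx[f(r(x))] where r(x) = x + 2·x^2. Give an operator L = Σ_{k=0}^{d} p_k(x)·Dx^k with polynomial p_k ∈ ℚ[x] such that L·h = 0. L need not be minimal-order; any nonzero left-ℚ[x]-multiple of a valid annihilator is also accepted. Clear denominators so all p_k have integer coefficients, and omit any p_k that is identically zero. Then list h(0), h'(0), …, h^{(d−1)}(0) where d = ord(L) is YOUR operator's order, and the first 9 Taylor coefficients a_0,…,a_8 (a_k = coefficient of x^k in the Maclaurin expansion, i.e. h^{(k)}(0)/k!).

f: a_k = 2, 6, 9, 9, 27/4, 81/20, 81/40, 243/280, 729/2240, …
Substitute x→r, Dx→(1/r')Dx; clear ⇒ L₀.
Derive L from L₀ (diff closure).
L = (7 + 24·x + 48·x^2) + (-1 - 4·x)·Dx  (order 1).
h: a_k = 6, 42, 135, 387, 3321/4, 33183/20, 112887/40, 253557/56, 2091501/320, …
ICs: h(0) = 6.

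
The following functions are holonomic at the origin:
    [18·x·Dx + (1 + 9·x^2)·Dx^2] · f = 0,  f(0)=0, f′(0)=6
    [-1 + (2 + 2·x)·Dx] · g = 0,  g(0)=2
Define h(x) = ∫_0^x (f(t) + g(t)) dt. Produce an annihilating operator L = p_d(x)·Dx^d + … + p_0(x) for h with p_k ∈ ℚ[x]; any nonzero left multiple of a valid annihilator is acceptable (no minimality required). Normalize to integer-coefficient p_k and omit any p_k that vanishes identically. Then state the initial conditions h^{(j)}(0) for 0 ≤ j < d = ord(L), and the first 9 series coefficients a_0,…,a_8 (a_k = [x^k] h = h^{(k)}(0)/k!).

f: a_k = 0, 6, 0, -18, 0, 486/5, 0, -4374/7, 0, …
g: a_k = 2, 1, -1/4, 1/8, -5/64, 7/128, -21/512, 33/1024, -429/16384, …
Weyl lclm of L_f,L_g ⇒ L₀ (ord ≤ 3).
h=∫h₀ ⇒ L = L₀·Dx.
L = (-36 - 90·x + 972·x^2 + 486·x^3)·Dx^2 + (-75 - 144·x + 1818·x^2 + 3888·x^3 + 1701·x^4)·Dx^3 + (-2 + 70·x + 108·x^2 + 684·x^3 + 1134·x^4 + 486·x^5)·Dx^4  (order 4).
h: a_k = 0, 2, 7/2, -1/12, -143/32, -1/64, 62243/3840, -3/512, -4478745/57344, …
ICs: h(0) = 0, h′(0) = 2, h′′(0) = 7, h′′′(0) = -1/2.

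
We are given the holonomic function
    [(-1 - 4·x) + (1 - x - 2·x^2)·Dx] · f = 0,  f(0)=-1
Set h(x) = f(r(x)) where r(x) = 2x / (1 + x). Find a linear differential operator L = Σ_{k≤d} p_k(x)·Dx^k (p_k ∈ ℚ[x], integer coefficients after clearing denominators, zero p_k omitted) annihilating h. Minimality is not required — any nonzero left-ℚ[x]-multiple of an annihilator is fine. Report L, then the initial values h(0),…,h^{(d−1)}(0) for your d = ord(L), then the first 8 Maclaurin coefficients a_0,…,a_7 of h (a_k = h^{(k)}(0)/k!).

f: a_k = -1, -1, -3, -5, -11, -21, -43, -85, …
Substitute x→r, Dx→(1/r')Dx; clear ⇒ L₀.
L = (2 + 18·x) + (-1 - x + 9·x^2 + 9·x^3)·Dx  (order 1).
h: a_k = -1, -2, -10, -18, -90, -162, -810, -1458, …
ICs: h(0) = -1.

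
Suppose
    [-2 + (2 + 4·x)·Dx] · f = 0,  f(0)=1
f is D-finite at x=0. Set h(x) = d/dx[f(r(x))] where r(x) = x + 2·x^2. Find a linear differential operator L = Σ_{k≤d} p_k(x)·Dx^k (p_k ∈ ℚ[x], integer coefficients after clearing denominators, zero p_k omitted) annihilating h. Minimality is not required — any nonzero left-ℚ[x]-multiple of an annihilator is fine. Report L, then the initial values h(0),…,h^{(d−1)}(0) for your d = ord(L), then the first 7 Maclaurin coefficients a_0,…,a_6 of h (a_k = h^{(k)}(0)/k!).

f: a_k = 1, 1, -1/2, 1/2, -5/8, 7/8, -21/16, …
h₀=f(r): pull back L_f along r ⇒ L₀.
h=h₀': d/dx-closure on L₀ ⇒ L.
L = 3 + (-1 - 6·x - 12·x^2 - 16·x^3)·Dx  (order 1).
h: a_k = 1, 3, -9/2, 3/2, 75/8, -171/8, 147/16, …
ICs: h(0) = 1.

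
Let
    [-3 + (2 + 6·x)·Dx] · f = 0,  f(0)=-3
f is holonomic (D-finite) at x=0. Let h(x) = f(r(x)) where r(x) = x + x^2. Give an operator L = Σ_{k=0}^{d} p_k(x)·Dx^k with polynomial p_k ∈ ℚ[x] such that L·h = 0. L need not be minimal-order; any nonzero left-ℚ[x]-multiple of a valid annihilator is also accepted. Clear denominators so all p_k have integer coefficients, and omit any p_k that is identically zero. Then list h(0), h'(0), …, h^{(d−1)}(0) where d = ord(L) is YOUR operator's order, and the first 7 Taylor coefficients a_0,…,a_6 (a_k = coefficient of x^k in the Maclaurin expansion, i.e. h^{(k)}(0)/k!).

L = (-3 - 6·x) + (2 + 6·x + 6·x^2)·Dx  (order 1).
h: a_k = -3, -9/2, -9/8, 27/16, -297/128, 729/256, -2997/1024, …
ICs: h(0) = -3.

f: a_k = -3, -9/2, 27/8, -81/16, 1215/128, -5103/256, 45927/1024, …
h₀=f(r): pull back L_f along r ⇒ L₀.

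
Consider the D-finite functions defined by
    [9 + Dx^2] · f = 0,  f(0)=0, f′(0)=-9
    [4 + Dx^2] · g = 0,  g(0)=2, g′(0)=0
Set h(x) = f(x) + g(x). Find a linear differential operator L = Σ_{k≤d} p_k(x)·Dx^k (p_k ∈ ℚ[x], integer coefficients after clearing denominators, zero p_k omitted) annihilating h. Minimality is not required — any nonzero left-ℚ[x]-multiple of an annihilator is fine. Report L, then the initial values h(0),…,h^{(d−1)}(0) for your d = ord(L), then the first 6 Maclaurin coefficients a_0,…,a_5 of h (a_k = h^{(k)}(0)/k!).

L = 36 + 13·Dx^2 + Dx^4  (order 4).
h: a_k = 2, -9, -4, 27/2, 4/3, -243/40, …
ICs: h(0) = 2, h′(0) = -9, h′′(0) = -8, h′′′(0) = 81.

f: a_k = 0, -9, 0, 27/2, 0, -243/40, …
g: a_k = 2, 0, -4, 0, 4/3, 0, …
f+g: L₀ = lclm(L_f,L_g), ord ≤ 2+2.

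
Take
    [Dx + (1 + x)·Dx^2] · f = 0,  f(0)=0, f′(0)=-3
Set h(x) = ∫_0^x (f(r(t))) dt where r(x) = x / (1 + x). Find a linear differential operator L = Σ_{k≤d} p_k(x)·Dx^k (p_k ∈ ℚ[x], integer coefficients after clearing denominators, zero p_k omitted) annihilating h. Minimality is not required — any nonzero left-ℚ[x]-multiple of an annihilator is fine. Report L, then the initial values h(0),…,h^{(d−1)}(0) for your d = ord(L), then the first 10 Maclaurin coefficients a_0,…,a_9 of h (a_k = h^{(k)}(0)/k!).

f: a_k = 0, -3, 3/2, -1, 3/4, -3/5, 1/2, -3/7, 3/8, -1/3, …
Change of var in L_f (x↦r) gives L₀.
∫: right-multiply L₀ by Dx.
L = (3 + 4·x)·Dx^2 + (1 + 3·x + 2·x^2)·Dx^3  (order 3).
h: a_k = 0, 0, -3/2, 3/2, -7/4, 9/4, -31/10, 9/2, -381/56, 85/8, …
ICs: h(0) = 0, h′(0) = 0, h′′(0) = -3.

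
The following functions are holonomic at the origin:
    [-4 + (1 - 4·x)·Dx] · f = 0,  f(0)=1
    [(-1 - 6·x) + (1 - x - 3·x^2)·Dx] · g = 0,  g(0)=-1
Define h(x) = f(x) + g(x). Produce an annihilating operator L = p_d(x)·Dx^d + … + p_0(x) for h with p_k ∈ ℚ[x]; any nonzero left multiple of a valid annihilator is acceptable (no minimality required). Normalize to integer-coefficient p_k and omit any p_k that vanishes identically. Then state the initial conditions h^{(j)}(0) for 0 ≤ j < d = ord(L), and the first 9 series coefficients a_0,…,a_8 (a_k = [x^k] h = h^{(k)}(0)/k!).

L = (-72·x + 72·x^2 - 96·x^3) + (8 - 6·x - 66·x^2 + 112·x^3 - 192·x^4)·Dx + (-1 + 7·x - 15·x^2 + 10·x^3 + 20·x^4 - 48·x^5)·Dx^2  (order 2).
h: a_k = 0, 3, 12, 57, 237, 984, 3999, 16167, 65028, …
ICs: h(0) = 0, h′(0) = 3.

f: a_k = 1, 4, 16, 64, 256, 1024, 4096, 16384, 65536, …
g: a_k = -1, -1, -4, -7, -19, -40, -97, -217, -508, …
Sum ⇒ L₀ = lclm(L_f,L_g) in ℚ(x)⟨Dx⟩.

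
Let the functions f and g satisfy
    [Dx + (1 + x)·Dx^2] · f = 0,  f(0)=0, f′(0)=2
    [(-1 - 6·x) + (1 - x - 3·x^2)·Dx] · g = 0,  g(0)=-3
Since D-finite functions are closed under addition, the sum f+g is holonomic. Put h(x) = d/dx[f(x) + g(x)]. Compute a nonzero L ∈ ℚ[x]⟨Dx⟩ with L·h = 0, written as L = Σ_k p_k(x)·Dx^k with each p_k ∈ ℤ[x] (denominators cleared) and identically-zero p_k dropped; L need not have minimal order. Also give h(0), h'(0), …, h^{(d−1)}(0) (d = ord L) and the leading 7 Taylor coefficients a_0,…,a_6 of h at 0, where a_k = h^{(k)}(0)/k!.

L = (-58 - 350·x - 636·x^2 - 756·x^3 - 324·x^4) + (-40 - 364·x - 976·x^2 - 1632·x^3 - 1530·x^4 - 540·x^5)·Dx + (9 + 31·x + 27·x^2 - 115·x^3 - 345·x^4 - 333·x^5 - 108·x^6)·Dx^2  (order 2).
h: a_k = -1, -26, -61, -230, -598, -1748, -4555, …
ICs: h(0) = -1, h′(0) = -26.

f: a_k = 0, 2, -1, 2/3, -1/2, 2/5, -1/3, …
g: a_k = -3, -3, -12, -21, -57, -120, -291, …
f+g: L₀ = lclm(L_f,L_g), ord ≤ 2+1.
Derive L from L₀ (diff closure).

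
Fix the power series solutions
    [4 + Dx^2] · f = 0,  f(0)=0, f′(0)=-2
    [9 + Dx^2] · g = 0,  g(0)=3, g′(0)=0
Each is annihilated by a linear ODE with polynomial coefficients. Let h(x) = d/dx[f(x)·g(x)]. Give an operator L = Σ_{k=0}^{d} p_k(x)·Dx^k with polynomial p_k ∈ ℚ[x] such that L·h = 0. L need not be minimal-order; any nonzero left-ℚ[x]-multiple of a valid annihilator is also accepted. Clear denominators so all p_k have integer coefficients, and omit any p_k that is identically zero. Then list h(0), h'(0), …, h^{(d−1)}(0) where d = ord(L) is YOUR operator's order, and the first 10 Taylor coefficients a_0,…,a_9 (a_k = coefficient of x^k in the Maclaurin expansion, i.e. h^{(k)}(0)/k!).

f: a_k = 0, -2, 0, 4/3, 0, -4/15, 0, 8/315, 0, -4/2835, …
g: a_k = 3, 0, -27/2, 0, 81/8, 0, -243/80, 0, 2187/4480, 0, …
Product ⇒ symmetric product L₀, ord ≤ 4.
h₀' ⇒ L via d/dx closure of L₀.
L = 25 + 26·Dx^2 + Dx^4  (order 4).
h: a_k = -6, 0, 93, 0, -781/4, 0, 19531/120, 0, -488281/6720, 0, …
ICs: h(0) = -6, h′(0) = 0, h′′(0) = 186, h′′′(0) = 0.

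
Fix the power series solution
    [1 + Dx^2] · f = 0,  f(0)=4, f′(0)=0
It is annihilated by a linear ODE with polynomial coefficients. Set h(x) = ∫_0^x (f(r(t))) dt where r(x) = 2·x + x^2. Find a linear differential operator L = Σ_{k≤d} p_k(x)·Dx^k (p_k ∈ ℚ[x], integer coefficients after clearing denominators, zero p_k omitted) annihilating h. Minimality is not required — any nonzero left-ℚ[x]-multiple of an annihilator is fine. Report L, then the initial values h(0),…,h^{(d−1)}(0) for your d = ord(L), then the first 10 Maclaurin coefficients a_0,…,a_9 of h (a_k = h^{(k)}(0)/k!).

f: a_k = 4, 0, -2, 0, 1/6, 0, -1/180, 0, 1/10080, 0, …
Substitute x→r, Dx→(1/r')Dx; clear ⇒ L₀.
h=∫h₀ ⇒ L = L₀·Dx.
L = (4 + 12·x + 12·x^2 + 4·x^3)·Dx - Dx^2 + (1 + x)·Dx^3  (order 3).
h: a_k = 0, 4, 0, -8/3, -2, 2/15, 8/9, 164/315, 1/30, -719/5670, …
ICs: h(0) = 0, h′(0) = 4, h′′(0) = 0.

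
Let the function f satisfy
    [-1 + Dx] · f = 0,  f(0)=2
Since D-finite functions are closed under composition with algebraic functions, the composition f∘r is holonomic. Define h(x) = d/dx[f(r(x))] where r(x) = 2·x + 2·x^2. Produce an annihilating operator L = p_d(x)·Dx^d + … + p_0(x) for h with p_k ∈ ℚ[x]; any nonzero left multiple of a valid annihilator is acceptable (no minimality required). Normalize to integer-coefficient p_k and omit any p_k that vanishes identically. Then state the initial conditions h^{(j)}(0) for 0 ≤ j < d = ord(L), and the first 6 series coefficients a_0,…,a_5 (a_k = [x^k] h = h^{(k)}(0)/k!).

L = (4 + 8·x + 8·x^2) + (-1 - 2·x)·Dx  (order 1).
h: a_k = 4, 16, 32, 160/3, 208/3, 1216/15, …
ICs: h(0) = 4.

f: a_k = 2, 2, 1, 1/3, 1/12, 1/60, …
h₀=f(r): pull back L_f along r ⇒ L₀.
h=h₀': d/dx-closure on L₀ ⇒ L.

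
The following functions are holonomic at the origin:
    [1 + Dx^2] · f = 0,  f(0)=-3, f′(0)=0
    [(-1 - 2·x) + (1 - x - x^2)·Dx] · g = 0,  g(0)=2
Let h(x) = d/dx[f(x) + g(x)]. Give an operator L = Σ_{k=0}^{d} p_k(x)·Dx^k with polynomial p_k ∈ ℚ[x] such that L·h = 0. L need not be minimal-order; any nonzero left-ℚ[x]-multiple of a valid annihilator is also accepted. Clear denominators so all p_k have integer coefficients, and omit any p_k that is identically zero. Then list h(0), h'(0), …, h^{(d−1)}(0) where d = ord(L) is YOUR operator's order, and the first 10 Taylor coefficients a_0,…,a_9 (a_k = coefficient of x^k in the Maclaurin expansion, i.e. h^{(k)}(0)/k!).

L = (124 + 358·x + 470·x^2 + 230·x^3 + 130·x^4 + 18·x^5 + 6·x^6) + (-19 - 29·x + 36·x^2 + 55·x^3 + 50·x^4 + 27·x^5 + 7·x^6 + 2·x^7)·Dx + (124 + 358·x + 470·x^2 + 230·x^3 + 130·x^4 + 18·x^5 + 6·x^6)·Dx^2 + (-19 - 29·x + 36·x^2 + 55·x^3 + 50·x^4 + 27·x^5 + 7·x^6 + 2·x^7)·Dx^3  (order 3).
h: a_k = 2, 11, 18, 79/2, 80, 6241/40, 294, 913919/1680, 990, 215308801/120960, …
ICs: h(0) = 2, h′(0) = 11, h′′(0) = 36.

f: a_k = -3, 0, 3/2, 0, -1/8, 0, 1/240, 0, -1/13440, 0, …
g: a_k = 2, 2, 4, 6, 10, 16, 26, 42, 68, 110, …
h₀=f+g: left-lcm gives L₀, ord ≤ 3.
Derive L from L₀ (diff closure).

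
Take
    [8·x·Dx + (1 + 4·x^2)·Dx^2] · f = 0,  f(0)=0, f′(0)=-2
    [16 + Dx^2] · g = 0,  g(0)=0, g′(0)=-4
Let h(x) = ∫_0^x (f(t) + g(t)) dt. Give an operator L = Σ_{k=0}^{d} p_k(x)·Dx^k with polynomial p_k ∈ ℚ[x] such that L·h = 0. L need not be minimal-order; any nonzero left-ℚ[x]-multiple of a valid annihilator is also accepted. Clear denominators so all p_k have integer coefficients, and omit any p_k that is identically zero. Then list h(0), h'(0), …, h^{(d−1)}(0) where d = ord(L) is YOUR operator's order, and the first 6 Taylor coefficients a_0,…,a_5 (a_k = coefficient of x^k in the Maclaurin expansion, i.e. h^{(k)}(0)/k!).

f: a_k = 0, -2, 0, 8/3, 0, -32/5, …
g: a_k = 0, -4, 0, 32/3, 0, -128/15, …
L₀ := lclm(L_f,L_g); ord L₀ ≤ 2+2.
Integrate: L := L₀·Dx.
L = (-512·x + 5120·x^3 + 4096·x^5)·Dx^2 + (16 + 512·x^2 + 2304·x^4 + 2048·x^6)·Dx^3 + (-32·x + 320·x^3 + 256·x^5)·Dx^4 + (1 + 32·x^2 + 144·x^4 + 128·x^6)·Dx^5  (order 5).
h: a_k = 0, 0, -3, 0, 10/3, 0, …
ICs: h(0) = 0, h′(0) = 0, h′′(0) = -6, h′′′(0) = 0, h′′′′(0) = 80.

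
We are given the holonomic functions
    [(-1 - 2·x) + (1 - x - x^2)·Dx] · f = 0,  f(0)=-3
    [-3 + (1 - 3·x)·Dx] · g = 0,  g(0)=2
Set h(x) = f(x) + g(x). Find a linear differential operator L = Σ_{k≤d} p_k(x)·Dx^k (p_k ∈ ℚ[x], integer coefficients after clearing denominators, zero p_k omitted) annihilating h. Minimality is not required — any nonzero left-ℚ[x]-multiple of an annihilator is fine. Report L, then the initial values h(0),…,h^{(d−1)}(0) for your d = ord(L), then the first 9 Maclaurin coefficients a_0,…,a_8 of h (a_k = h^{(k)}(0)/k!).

L = (-6 - 36·x + 18·x^2 - 18·x^3) + (14 - 18·x - 24·x^2 + 18·x^3 - 36·x^4)·Dx + (-2 + 10·x - 15·x^2 + 10·x^3 - 9·x^5)·Dx^2  (order 2).
h: a_k = -1, 3, 12, 45, 147, 462, 1419, 4311, 13020, …
ICs: h(0) = -1, h′(0) = 3.

f: a_k = -3, -3, -6, -9, -15, -24, -39, -63, -102, …
g: a_k = 2, 6, 18, 54, 162, 486, 1458, 4374, 13122, …
Sum ⇒ L₀ = lclm(L_f,L_g) in ℚ(x)⟨Dx⟩.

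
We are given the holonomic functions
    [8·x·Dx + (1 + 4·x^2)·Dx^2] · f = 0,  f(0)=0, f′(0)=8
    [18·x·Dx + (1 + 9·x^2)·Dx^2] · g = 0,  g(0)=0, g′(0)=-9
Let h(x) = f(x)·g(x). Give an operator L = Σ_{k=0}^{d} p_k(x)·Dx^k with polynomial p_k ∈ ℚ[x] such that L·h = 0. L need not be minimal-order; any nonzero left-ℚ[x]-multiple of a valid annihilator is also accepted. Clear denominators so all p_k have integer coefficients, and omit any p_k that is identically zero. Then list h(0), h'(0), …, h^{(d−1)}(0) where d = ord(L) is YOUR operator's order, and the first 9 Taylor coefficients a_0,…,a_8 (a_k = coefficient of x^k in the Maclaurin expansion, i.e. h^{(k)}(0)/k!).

f: a_k = 0, 8, 0, -32/3, 0, 128/5, 0, -512/7, 0, …
g: a_k = 0, -9, 0, 27, 0, -729/5, 0, 6561/7, 0, …
f·g: L₀ = L_f ⊗_s L_g, ord ≤ 2·2.
L = (-864·x - 18720·x^3 - 82944·x^5 + 134784·x^7 + 1119744·x^9)·Dx + (-52 - 3036·x^2 - 33696·x^4 - 72576·x^6 + 471744·x^8 + 1679616·x^10)·Dx^2 + (-104·x - 2072·x^3 - 11232·x^5 + 13968·x^7 + 269568·x^9 + 559872·x^11)·Dx^3 + (-1 - 26·x^2 - 205·x^4 + 7380·x^8 + 33696·x^10 + 46656·x^12)·Dx^4  (order 4).
h: a_k = 0, 0, -72, 0, 312, 0, -8424/5, 0, 364104/35, …
ICs: h(0) = 0, h′(0) = 0, h′′(0) = -144, h′′′(0) = 0.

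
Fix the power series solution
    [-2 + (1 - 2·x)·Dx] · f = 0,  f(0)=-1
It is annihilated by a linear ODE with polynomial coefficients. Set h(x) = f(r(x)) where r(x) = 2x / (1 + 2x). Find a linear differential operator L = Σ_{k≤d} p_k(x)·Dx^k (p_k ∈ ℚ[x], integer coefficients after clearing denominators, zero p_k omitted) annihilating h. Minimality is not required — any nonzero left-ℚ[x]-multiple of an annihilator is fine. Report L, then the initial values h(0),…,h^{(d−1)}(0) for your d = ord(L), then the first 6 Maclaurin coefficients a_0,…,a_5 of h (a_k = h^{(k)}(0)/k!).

f: a_k = -1, -2, -4, -8, -16, -32, …
Substitute x→r, Dx→(1/r')Dx; clear ⇒ L₀.
L = 4 + (-1 + 4·x^2)·Dx  (order 1).
h: a_k = -1, -4, -8, -16, -32, -64, …
ICs: h(0) = -1.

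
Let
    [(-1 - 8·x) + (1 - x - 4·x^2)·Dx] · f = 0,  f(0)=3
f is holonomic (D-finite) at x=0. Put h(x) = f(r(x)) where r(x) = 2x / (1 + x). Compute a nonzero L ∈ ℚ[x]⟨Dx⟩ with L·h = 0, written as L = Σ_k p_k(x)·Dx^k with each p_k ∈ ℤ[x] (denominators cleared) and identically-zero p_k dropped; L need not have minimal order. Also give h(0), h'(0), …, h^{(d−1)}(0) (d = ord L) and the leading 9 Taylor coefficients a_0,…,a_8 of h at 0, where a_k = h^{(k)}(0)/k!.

L = (2 + 34·x) + (-1 - x + 17·x^2 + 17·x^3)·Dx  (order 1).
h: a_k = 3, 6, 54, 102, 918, 1734, 15606, 29478, 265302, …
ICs: h(0) = 3.

f: a_k = 3, 3, 15, 27, 87, 195, 543, 1323, 3495, …
L₀ from L_f via x↦r, Dx↦r'^{-1}Dx.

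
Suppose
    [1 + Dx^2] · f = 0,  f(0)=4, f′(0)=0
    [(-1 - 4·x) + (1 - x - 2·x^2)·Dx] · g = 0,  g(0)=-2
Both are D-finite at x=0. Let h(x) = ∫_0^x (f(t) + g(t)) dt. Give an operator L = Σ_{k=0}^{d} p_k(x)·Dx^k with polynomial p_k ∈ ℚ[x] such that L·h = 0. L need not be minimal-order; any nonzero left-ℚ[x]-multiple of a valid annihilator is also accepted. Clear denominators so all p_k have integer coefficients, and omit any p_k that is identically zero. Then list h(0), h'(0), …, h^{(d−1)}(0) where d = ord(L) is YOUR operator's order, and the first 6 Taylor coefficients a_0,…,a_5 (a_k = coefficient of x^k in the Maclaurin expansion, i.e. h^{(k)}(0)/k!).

f: a_k = 4, 0, -2, 0, 1/6, 0, …
g: a_k = -2, -2, -6, -10, -22, -42, …
Sum ⇒ L₀ = lclm(L_f,L_g) in ℚ(x)⟨Dx⟩.
∫: right-multiply L₀ by Dx.
L = (-31 - 146·x - 133·x^2 - 184·x^3 - 20·x^4 - 16·x^5)·Dx + (7 + 3·x - 3·x^2 - 37·x^3 - 42·x^4 - 12·x^5 - 8·x^6)·Dx^2 + (-31 - 146·x - 133·x^2 - 184·x^3 - 20·x^4 - 16·x^5)·Dx^3 + (7 + 3·x - 3·x^2 - 37·x^3 - 42·x^4 - 12·x^5 - 8·x^6)·Dx^4  (order 4).
h: a_k = 0, 2, -1, -8/3, -5/2, -131/30, …
ICs: h(0) = 0, h′(0) = 2, h′′(0) = -2, h′′′(0) = -16.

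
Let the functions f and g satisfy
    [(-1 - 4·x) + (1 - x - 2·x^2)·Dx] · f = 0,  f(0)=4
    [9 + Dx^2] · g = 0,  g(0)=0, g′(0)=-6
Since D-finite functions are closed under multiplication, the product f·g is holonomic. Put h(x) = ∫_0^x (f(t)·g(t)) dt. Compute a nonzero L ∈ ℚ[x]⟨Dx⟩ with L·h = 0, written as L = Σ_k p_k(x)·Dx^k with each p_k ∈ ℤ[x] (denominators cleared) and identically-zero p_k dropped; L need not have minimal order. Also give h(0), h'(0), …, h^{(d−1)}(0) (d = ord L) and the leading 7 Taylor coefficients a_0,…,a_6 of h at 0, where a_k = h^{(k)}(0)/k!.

L = (-5 + 9·x + 18·x^2)·Dx + (2 + 8·x)·Dx^2 + (-1 + x + 2·x^2)·Dx^3  (order 3).
h: a_k = 0, 0, -12, -8, -9, -84/5, -287/10, …
ICs: h(0) = 0, h′(0) = 0, h′′(0) = -24.

f: a_k = 4, 4, 12, 20, 44, 84, 172, …
g: a_k = 0, -6, 0, 9, 0, -81/20, 0, …
Product ⇒ symmetric product L₀, ord ≤ 2.
h=∫₀ˣh₀: take L = L₀·Dx.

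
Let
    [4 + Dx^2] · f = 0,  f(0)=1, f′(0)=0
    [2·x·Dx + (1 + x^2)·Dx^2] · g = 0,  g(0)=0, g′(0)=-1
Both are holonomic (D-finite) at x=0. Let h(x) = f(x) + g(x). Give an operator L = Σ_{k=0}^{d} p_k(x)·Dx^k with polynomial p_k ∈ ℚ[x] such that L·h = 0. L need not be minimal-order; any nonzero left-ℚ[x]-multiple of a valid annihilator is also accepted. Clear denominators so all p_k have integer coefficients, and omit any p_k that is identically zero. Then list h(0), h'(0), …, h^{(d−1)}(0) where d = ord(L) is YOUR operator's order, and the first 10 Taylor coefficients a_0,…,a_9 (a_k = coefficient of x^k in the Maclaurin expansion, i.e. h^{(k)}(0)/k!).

L = (-32·x + 80·x^3 + 16·x^5)·Dx + (4 + 32·x^2 + 36·x^4 + 8·x^6)·Dx^2 + (-8·x + 20·x^3 + 4·x^5)·Dx^3 + (1 + 8·x^2 + 9·x^4 + 2·x^6)·Dx^4  (order 4).
h: a_k = 1, -1, -2, 1/3, 2/3, -1/5, -4/45, 1/7, 2/315, -1/9, …
ICs: h(0) = 1, h′(0) = -1, h′′(0) = -4, h′′′(0) = 2.

f: a_k = 1, 0, -2, 0, 2/3, 0, -4/45, 0, 2/315, 0, …
g: a_k = 0, -1, 0, 1/3, 0, -1/5, 0, 1/7, 0, -1/9, …
L₀ := lclm(L_f,L_g); ord L₀ ≤ 2+2.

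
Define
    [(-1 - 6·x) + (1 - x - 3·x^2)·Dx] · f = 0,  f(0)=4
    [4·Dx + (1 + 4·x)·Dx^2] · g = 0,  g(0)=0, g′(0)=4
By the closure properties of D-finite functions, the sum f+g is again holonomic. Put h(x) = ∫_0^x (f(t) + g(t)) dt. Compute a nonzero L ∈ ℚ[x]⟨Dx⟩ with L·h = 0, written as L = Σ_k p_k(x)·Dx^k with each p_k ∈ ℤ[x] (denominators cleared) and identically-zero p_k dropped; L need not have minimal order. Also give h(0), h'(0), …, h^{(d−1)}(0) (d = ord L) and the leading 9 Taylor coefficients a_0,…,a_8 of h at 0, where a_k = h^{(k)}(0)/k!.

L = (212 + 1072·x + 3144·x^2 + 2160·x^3 + 2592·x^4)·Dx^2 + (5 + 248·x + 1922·x^2 + 4308·x^3 + 4464·x^4 + 4320·x^5)·Dx^3 + (-6 - 53·x - 108·x^2 + 110·x^3 + 519·x^4 + 1044·x^5 + 864·x^6)·Dx^4  (order 4).
h: a_k = 0, 4, 4, 8/3, 37/3, 12/5, 304/5, -884/21, 5615/14, …
ICs: h(0) = 0, h′(0) = 4, h′′(0) = 8, h′′′(0) = 16.

f: a_k = 4, 4, 16, 28, 76, 160, 388, 868, 2032, …
g: a_k = 0, 4, -8, 64/3, -64, 1024/5, -2048/3, 16384/7, -8192, …
Weyl lclm of L_f,L_g ⇒ L₀ (ord ≤ 3).
∫: right-multiply L₀ by Dx.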